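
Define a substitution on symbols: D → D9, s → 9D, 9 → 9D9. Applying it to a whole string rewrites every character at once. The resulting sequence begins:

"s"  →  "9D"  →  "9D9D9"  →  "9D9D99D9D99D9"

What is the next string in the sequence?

Rewriting the 13 symbols of 9D9D99D9D99D9 one by one yields 9D9 D9 9D9 D9 9D9 9D9 D9 9D9 D9 9D9 9D9 D9 9D9; concatenated:

9D9D99D9D99D99D9D99D9D99D99D9D99D9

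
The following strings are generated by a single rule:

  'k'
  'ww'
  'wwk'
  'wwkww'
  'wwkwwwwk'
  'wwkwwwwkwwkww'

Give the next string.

Each term (from the third on) is the previous term followed by the one before it: term 3 = ww·k = wwk.
So term 7 is wwkwwwwkwwkww·wwkwwwwk.

wwkwwwwkwwkwwwwkwwwwk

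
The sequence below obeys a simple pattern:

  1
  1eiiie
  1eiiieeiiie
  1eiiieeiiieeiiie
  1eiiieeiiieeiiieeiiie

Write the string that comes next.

Every step adds eiiie to the end: s(k+1) = s(k)·eiiie.
One more step from 1eiiieeiiieeiiieeiiie gives the answer.

1eiiieeiiieeiiieeiiieeiiie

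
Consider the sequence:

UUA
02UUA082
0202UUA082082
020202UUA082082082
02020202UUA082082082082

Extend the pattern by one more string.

Each term wraps the previous one in 02 on the left and 082 on the right.
Applying this once more to 02020202UUA082082082082:

0202020202UUA082082082082082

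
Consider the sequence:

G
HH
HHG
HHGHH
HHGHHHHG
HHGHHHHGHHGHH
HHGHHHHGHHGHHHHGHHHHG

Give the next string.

HHGHHHHGHHGHHHHGHHHHGHHGHHHHGHHGHH

This is a Fibonacci-style word recurrence s(k) = s(k−1)·s(k−2): e.g. HH·G = HHG.
So term 8 is HHGHHHHGHHGHHHHGHHHHG·HHGHHHHGHHGHH.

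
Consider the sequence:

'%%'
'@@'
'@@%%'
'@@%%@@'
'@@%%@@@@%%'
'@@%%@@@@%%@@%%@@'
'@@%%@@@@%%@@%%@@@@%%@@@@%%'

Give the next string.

From term 3 onward, concatenate the last term with the second-to-last: @@·%% = @@%%, @@%%·@@ = @@%%@@, …
So term 8 is @@%%@@@@%%@@%%@@@@%%@@@@%%·@@%%@@@@%%@@%%@@.

@@%%@@@@%%@@%%@@@@%%@@@@%%@@%%@@@@%%@@%%@@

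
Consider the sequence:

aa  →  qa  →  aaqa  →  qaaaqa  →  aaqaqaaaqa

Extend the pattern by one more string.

From term 3 onward, concatenate the second-to-last term with the last: aa·qa = aaqa, qa·aaqa = qaaaqa, …
The next term joins qaaaqa and aaqaqaaaqa.

qaaaqaaaqaqaaaqa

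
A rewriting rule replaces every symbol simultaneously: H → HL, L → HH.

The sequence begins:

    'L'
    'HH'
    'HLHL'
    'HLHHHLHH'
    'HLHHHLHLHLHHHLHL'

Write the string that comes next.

HLHHHLHLHLHHHLHHHLHHHLHLHLHHHLHH

φ(HLHHHLHLHLHHHLHL) expands symbol-by-symbol to HL HH HL HL HL HH HL HH HL HH HL HL HL HH HL HH; joining the 16 pieces gives the next term.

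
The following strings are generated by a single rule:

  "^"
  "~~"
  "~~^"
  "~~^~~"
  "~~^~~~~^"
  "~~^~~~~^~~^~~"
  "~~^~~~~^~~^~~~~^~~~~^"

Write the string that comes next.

This is a Fibonacci-style word recurrence s(k) = s(k−1)·s(k−2): e.g. ~~·^ = ~~^.
The next term joins ~~^~~~~^~~^~~~~^~~~~^ and ~~^~~~~^~~^~~.

~~^~~~~^~~^~~~~^~~~~^~~^~~~~^~~^~~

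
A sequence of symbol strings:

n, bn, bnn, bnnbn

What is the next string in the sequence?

bnnbnbnn

From term 3 onward, concatenate the last term with the second-to-last: bn·n = bnn, bnn·bn = bnnbn, …
The next term joins bnnbn and bnn.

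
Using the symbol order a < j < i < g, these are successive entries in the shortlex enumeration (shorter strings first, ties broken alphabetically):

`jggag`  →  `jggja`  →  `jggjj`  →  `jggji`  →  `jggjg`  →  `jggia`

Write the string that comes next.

jggij

Treat jggia as a base-4 numeral over the given alphabet and add one, carrying through any trailing g's.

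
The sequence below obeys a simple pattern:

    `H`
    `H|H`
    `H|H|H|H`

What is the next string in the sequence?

H|H|H|H|H|H|H|H

Each string is two copies of the previous one joined by '|'.
So the next term is two copies of H|H|H|H with '|' between the halves.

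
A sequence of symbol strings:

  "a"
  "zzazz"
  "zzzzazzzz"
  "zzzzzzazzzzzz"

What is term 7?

zzzzzzzzzzzzazzzzzzzzzzzz

Each term wraps the previous one in zz on the left and zz on the right.
From zzzzzzazzzzzz, 3 further steps: zzzzzzazzzzzz → zzzzzzzzazzzzzzzz → zzzzzzzzzzazzzzzzzzzz → (answer).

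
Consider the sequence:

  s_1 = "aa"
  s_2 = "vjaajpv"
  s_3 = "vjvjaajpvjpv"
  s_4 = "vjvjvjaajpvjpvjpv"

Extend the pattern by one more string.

Each term wraps the previous one in vj on the left and jpv on the right.
One more step from vjvjvjaajpvjpvjpv gives the answer.

vjvjvjvjaajpvjpvjpvjpv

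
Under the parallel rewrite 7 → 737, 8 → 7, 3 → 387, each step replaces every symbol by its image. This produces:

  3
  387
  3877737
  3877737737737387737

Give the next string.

Rewriting the 19 symbols of 3877737737737387737 one by one yields 387 7 737 737 737 387 737 737 387 737 737 387 737 387 7 737 737 387 737; concatenated:

38777377377373877377373877377373877373877737737387737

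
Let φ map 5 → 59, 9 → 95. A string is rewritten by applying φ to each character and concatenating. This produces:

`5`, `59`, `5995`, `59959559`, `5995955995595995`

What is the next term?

59959559955959959559599559959559

Replace each of the 16 characters of 5995955995595995 in place — 59 95 95 59 95 59 59 95 95 59 59 95 59 95 95 59 — and concatenate.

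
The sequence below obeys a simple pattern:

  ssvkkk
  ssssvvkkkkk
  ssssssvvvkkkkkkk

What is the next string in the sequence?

ssssssssvvvvkkkkkkkkk

Each string has the form s^{2n} v^{n} k^{2n+1} (n = 1, 2, …).
At n = 4 the blocks have lengths 8, 4, 9.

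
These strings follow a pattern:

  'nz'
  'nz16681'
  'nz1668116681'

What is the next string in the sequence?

Every step adds 16681 to the end: s(k+1) = s(k)·16681.
Applying this once more to nz1668116681:

nz166811668116681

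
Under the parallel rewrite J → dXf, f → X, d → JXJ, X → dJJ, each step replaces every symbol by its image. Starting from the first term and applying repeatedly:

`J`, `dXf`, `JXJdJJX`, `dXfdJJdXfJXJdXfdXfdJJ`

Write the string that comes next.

JXJdJJXJXJdXfdXfJXJdJJXdXfdJJdXfJXJdJJXJXJdJJXJXJdXfdXf

φ(dXfdJJdXfJXJdXfdXfdJJ) expands symbol-by-symbol to JXJ dJJ X JXJ dXf dXf JXJ dJJ X dXf dJJ dXf JXJ dJJ X JXJ dJJ X JXJ dXf dXf; joining the 21 pieces gives the next term.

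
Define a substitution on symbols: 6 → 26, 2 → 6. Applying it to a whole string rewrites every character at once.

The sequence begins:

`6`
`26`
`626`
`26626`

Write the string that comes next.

62626626

Rewriting each symbol of 26626: 2→6, 6→26, 6→26, 2→6, 6→26, which concatenates to 6 26 26 6 26.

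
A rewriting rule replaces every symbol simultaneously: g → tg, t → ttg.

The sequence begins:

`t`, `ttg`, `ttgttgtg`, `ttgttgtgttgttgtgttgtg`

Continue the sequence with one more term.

ttgttgtgttgttgtgttgtgttgttgtgttgttgtgttgtgttgttgtgttgtg

Applying the rule to each of the 21 symbols of ttgttgtgttgttgtgttgtg gives the pieces ttg ttg tg ttg ttg tg ttg tg ttg ttg tg ttg ttg tg ttg tg ttg ttg tg ttg tg, which concatenate to the answer.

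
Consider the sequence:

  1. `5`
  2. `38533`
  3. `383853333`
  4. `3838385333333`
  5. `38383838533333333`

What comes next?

383838383853333333333

Every step adds 38 to the front and 33 to the end of the previous string.
So the next term is 38·38383838533333333·33.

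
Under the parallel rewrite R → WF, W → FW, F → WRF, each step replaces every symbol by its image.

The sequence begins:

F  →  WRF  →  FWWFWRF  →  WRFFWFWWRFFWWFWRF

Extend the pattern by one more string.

FWWFWRFWRFFWWRFFWFWWFWRFWRFFWFWWRFFWWFWRF

φ(WRFFWFWWRFFWWFWRF) expands symbol-by-symbol to FW WF WRF WRF FW WRF FW FW WF WRF WRF FW FW WRF FW WF WRF; joining the 17 pieces gives the next term.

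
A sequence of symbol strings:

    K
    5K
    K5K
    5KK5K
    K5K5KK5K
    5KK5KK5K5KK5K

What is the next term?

Each term (from the third on) is the two preceding terms concatenated in order: term 3 = K·5K = K5K.
The next term joins K5K5KK5K and 5KK5KK5K5KK5K.

K5K5KK5K5KK5KK5K5KK5K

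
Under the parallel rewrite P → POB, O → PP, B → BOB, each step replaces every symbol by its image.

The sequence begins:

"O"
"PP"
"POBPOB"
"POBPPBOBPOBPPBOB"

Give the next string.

POBPPBOBPOBPOBBOBPPBOBPOBPPBOBPOBPOBBOBPPBOB

Applying the rule to each of the 16 symbols of POBPPBOBPOBPPBOB gives the pieces POB PP BOB POB POB BOB PP BOB POB PP BOB POB POB BOB PP BOB, which concatenate to the answer.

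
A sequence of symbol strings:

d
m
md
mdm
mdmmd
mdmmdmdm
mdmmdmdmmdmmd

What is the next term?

mdmmdmdmmdmmdmdmmdmdm

This is a Fibonacci-style word recurrence s(k) = s(k−1)·s(k−2): e.g. m·d = md.
Continuing: mdmmdmdmmdmmd · mdmmdmdm gives term 8.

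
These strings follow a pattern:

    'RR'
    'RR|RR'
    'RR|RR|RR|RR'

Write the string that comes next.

RR|RR|RR|RR|RR|RR|RR|RR

s(k+1) = s(k)·|·s(k) — each term doubles the last with '|' between the halves.
One more doubling of RR|RR|RR|RR gives the answer.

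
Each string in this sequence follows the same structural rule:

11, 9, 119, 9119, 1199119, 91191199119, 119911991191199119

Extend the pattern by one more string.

Each term (from the third on) is the two preceding terms concatenated in order: term 3 = 11·9 = 119.
So term 8 is 91191199119·119911991191199119.

91191199119119911991191199119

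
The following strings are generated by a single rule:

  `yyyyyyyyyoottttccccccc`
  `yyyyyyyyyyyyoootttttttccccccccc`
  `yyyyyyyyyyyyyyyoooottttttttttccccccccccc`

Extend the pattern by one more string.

Term n consists of 3n+3 y's, followed by n o's, followed by 3n-2 t's, followed by 2n+3 c's, where the shown terms are n = 2, 3, 4.
For the next term, n = 5, so the run lengths are 18, 5, 13, 13.

yyyyyyyyyyyyyyyyyyoooootttttttttttttccccccccccccc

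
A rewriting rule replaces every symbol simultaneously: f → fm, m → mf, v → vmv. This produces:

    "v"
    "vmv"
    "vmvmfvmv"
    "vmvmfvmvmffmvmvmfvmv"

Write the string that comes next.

vmvmfvmvmffmvmvmfvmvmffmfmmfvmvmfvmvmffmvmvmfvmv

Applying the rule to each of the 20 symbols of vmvmfvmvmffmvmvmfvmv gives the pieces vmv mf vmv mf fm vmv mf vmv mf fm fm mf vmv mf vmv mf fm vmv mf vmv, which concatenate to the answer.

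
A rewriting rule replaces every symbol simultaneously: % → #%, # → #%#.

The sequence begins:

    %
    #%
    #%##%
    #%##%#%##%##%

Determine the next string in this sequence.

φ(#%##%#%##%##%) expands symbol-by-symbol to #%# #% #%# #%# #% #%# #% #%# #%# #% #%# #%# #%; joining the 13 pieces gives the next term.

#%##%#%##%##%#%##%#%##%##%#%##%##%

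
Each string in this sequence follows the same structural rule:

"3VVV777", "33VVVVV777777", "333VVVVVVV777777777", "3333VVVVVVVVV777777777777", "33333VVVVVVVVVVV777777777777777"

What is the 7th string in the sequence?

Term n consists of n 3's, followed by 2n+1 V's, followed by 3n 7's (n = 1, 2, …).
At n = 7 the blocks have lengths 7, 15, 21.

3333333VVVVVVVVVVVVVVV777777777777777777777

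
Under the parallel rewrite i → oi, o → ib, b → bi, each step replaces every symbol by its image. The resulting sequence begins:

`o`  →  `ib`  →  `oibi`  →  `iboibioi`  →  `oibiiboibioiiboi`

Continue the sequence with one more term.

Replace each of the 16 characters of oibiiboibioiiboi in place — ib oi bi oi oi bi ib oi bi oi ib oi oi bi ib oi — and concatenate.

iboibioioibiiboibioiiboioibiiboi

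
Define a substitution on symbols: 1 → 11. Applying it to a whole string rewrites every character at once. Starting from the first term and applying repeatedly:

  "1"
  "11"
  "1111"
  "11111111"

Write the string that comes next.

1111111111111111

Rewriting each symbol of 11111111: 1→11, 1→11, 1→11, 1→11, 1→11, 1→11, 1→11, 1→11, which concatenates to 11 11 11 11 11 11 11 11.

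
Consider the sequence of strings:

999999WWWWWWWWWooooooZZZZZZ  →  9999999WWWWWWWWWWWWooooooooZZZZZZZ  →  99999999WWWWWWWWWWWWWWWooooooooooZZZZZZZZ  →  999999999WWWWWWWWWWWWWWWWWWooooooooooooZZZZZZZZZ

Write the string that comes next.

Term n consists of n+3 9's, followed by 3n W's, followed by 2n o's, followed by n+3 Z's, where the shown terms are n = 3, 4, 5, 6.
For the next term, n = 7, so the run lengths are 10, 21, 14, 10.

9999999999WWWWWWWWWWWWWWWWWWWWWooooooooooooooZZZZZZZZZZ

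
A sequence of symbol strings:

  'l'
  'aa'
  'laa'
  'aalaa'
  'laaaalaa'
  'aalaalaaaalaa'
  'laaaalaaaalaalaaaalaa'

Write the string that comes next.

aalaalaaaalaalaaaalaaaalaalaaaalaa

From term 3 onward, concatenate the second-to-last term with the last: l·aa = laa, aa·laa = aalaa, …
The next term joins aalaalaaaalaa and laaaalaaaalaalaaaalaa.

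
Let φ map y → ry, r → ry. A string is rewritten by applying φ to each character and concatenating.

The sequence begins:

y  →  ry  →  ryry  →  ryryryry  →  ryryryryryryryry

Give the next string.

ryryryryryryryryryryryryryryryry

Replace each of the 16 characters of ryryryryryryryry in place — ry ry ry ry ry ry ry ry ry ry ry ry ry ry ry ry — and concatenate.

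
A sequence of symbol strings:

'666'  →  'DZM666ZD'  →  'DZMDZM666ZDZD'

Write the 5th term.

DZMDZMDZMDZM666ZDZDZDZD

s(k+1) = DZM·s(k)·ZD, so each term gains DZM as a prefix and ZD as a suffix.
From DZMDZM666ZDZD, 2 further steps: DZMDZM666ZDZD → DZMDZMDZM666ZDZDZD → (answer).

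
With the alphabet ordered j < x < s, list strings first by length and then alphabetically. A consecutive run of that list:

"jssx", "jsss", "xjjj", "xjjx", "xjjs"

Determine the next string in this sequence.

The successor of xjjs increments the rightmost position that isn't already s and resets every position after it to j.

xjxj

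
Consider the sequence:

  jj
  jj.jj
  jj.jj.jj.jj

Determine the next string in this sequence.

Each string is two copies of the previous one joined by '.'.
Doubling jj.jj.jj.jj with '.' between the halves:

jj.jj.jj.jj.jj.jj.jj.jj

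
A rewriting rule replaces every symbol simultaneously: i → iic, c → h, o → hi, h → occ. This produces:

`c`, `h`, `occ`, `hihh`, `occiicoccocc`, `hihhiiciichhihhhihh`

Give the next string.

φ(hihhiiciichhihhhihh) expands symbol-by-symbol to occ iic occ occ iic iic h iic iic h occ occ iic occ occ occ iic occ occ; joining the 19 pieces gives the next term.

occiicoccocciiciichiiciichoccocciicoccoccocciicoccocc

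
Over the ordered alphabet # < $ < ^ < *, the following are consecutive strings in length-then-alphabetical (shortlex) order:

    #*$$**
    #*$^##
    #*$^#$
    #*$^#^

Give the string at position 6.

Continuing the enumeration 2 steps past #*$^#^: #*$^#^ → #*$^#* → (answer).

#*$^$#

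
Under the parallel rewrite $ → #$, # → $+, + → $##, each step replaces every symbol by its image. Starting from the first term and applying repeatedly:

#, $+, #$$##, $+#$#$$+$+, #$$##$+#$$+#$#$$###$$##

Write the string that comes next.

φ(#$$##$+#$$+#$#$$###$$##) expands symbol-by-symbol to $+ #$ #$ $+ $+ #$ $## $+ #$ #$ $## $+ #$ $+ #$ #$ $+ $+ $+ #$ #$ $+ $+; joining the 23 pieces gives the next term.

$+#$#$$+$+#$$##$+#$#$$##$+#$$+#$#$$+$+$+#$#$$+$+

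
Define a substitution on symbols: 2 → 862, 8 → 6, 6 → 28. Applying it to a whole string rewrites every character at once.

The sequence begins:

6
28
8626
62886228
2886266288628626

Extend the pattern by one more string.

Applying the rule to each of the 16 symbols of 2886266288628626 gives the pieces 862 6 6 28 862 28 28 862 6 6 28 862 6 28 862 28, which concatenate to the answer.

86266288622828862662886262886228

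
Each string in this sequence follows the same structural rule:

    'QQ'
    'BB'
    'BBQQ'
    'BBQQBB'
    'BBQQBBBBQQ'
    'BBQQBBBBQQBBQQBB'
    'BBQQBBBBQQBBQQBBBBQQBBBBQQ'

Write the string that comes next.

BBQQBBBBQQBBQQBBBBQQBBBBQQBBQQBBBBQQBBQQBB

Each term (from the third on) is the previous term followed by the one before it: term 3 = BB·QQ = BBQQ.
Continuing: BBQQBBBBQQBBQQBBBBQQBBBBQQ · BBQQBBBBQQBBQQBB gives term 8.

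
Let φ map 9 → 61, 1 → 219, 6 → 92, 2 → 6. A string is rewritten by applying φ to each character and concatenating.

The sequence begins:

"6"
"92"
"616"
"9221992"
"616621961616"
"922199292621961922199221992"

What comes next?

φ(922199292621961922199221992) expands symbol-by-symbol to 61 6 6 219 61 61 6 61 6 92 6 219 61 92 219 61 6 6 219 61 61 6 6 219 61 61 6; joining the 27 pieces gives the next term.

6166219616166169262196192219616621961616621961616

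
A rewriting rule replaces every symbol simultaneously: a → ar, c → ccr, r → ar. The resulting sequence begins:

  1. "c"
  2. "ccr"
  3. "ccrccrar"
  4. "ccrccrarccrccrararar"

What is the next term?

Rewriting the 20 symbols of ccrccrarccrccrararar one by one yields ccr ccr ar ccr ccr ar ar ar ccr ccr ar ccr ccr ar ar ar ar ar ar ar; concatenated:

ccrccrarccrccrarararccrccrarccrccrararararararar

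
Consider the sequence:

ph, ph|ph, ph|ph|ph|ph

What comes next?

ph|ph|ph|ph|ph|ph|ph|ph

Every step duplicates the string with '|' between the halves.
So the next term is two copies of ph|ph|ph|ph with '|' between the halves.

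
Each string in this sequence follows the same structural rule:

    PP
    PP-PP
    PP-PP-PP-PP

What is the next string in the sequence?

PP-PP-PP-PP-PP-PP-PP-PP

s(k+1) = s(k)·-·s(k) — each term doubles the last with '-' between the halves.
One more doubling of PP-PP-PP-PP gives the answer.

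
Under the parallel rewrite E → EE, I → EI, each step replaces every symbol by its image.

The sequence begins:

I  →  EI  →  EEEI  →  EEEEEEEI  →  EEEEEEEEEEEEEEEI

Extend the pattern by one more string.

EEEEEEEEEEEEEEEEEEEEEEEEEEEEEEEI

φ(EEEEEEEEEEEEEEEI) expands symbol-by-symbol to EE EE EE EE EE EE EE EE EE EE EE EE EE EE EE EI; joining the 16 pieces gives the next term.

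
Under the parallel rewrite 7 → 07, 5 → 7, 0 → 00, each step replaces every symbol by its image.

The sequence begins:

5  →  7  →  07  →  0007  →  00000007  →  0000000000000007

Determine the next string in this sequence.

Rewriting the 16 symbols of 0000000000000007 one by one yields 00 00 00 00 00 00 00 00 00 00 00 00 00 00 00 07; concatenated:

00000000000000000000000000000007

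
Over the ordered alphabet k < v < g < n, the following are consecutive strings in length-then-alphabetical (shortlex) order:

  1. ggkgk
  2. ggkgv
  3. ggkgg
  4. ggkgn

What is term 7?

ggkng

Stepping forward 3 times from ggkgn: ggkgn → ggknk → ggknv, then the target.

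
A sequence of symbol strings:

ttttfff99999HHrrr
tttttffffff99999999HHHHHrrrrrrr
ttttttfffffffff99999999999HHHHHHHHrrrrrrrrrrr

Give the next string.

Term n consists of n+3 t's, followed by 3n f's, followed by 3n+2 9's, followed by 3n-1 H's, followed by 4n-1 r's (n = 1, 2, …).
At n = 4 the blocks have lengths 7, 12, 14, 11, 15.

tttttttffffffffffff99999999999999HHHHHHHHHHHrrrrrrrrrrrrrrr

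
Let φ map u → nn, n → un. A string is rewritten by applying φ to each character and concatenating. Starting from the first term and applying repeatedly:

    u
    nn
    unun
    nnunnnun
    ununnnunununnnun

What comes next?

nnunnnunununnnunnnunnnunununnnun

φ(ununnnunununnnun) expands symbol-by-symbol to nn un nn un un un nn un nn un nn un un un nn un; joining the 16 pieces gives the next term.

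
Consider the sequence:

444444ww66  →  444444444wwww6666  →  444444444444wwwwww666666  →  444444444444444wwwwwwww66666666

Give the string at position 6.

The n-th term is 3n 4's then 2n-2 w's then 2n-2 6's, where the shown terms are n = 2, 3, 4, 5.
Setting n = 7 gives 21, 12, 12 characters in each block.

444444444444444444444wwwwwwwwwwww666666666666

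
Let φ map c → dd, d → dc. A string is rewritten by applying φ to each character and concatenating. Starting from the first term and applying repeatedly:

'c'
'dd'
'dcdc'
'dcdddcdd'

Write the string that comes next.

dcdddcdcdcdddcdc

Apply φ to dcdddcdd symbol by symbol: d→dc, c→dd, d→dc, d→dc, d→dc, c→dd, d→dc, d→dc; joined: dc dd dc dc dc dd dc dc.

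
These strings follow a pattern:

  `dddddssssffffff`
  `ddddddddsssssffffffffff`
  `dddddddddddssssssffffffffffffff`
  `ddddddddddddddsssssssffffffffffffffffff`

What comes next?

dddddddddddddddddssssssssffffffffffffffffffffff

The n-th term is 3n+2 d's then n+3 s's then 4n+2 f's (n = 1, 2, …).
Setting n = 5 gives 17, 8, 22 characters in each block.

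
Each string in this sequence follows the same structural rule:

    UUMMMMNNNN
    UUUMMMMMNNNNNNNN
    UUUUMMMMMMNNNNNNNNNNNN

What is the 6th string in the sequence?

UUUUUUUMMMMMMMMMNNNNNNNNNNNNNNNNNNNNNNNN

Reading off run lengths: U runs 2, 3, 4; M runs 4, 5, 6; N runs 4, 8, 12 — each is linear in n (n = 1, 2, …).
For term 6, n = 6, so the run lengths are 7, 9, 24.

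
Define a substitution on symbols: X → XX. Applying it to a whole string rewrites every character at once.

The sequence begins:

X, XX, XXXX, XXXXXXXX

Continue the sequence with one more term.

Rewriting each symbol of XXXXXXXX: X→XX, X→XX, X→XX, X→XX, X→XX, X→XX, X→XX, X→XX, which concatenates to XX XX XX XX XX XX XX XX.

XXXXXXXXXXXXXXXX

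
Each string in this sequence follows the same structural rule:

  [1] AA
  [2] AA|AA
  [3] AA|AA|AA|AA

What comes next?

Every step duplicates the string with '|' between the halves.
Doubling AA|AA|AA|AA with '|' between the halves:

AA|AA|AA|AA|AA|AA|AA|AA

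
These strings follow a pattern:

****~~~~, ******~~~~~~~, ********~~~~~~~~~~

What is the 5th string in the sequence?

************~~~~~~~~~~~~~~~~

The n-th term is 2n+2 *'s then 3n+1 ~'s (n = 1, 2, …).
Setting n = 5 gives 12, 16 characters in each block.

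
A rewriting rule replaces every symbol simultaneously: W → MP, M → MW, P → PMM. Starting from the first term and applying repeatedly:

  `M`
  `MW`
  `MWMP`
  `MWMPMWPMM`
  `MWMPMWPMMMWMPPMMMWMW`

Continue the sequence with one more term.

MWMPMWPMMMWMPPMMMWMWMWMPMWPMMPMMMWMWMWMPMWMP

Applying the rule to each of the 20 symbols of MWMPMWPMMMWMPPMMMWMW gives the pieces MW MP MW PMM MW MP PMM MW MW MW MP MW PMM PMM MW MW MW MP MW MP, which concatenate to the answer.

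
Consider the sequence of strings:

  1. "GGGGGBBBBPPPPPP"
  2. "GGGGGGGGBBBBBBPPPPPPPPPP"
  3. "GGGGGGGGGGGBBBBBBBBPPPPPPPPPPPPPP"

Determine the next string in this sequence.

Term n consists of 3n+2 G's, followed by 2n+2 B's, followed by 4n+2 P's (n = 1, 2, …).
At n = 4 the blocks have lengths 14, 10, 18.

GGGGGGGGGGGGGGBBBBBBBBBBPPPPPPPPPPPPPPPPPP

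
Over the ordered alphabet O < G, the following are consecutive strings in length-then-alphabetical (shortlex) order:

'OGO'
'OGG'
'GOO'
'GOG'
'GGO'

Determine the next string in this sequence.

GGG

The successor of GGO increments the rightmost position that isn't already G and resets every position after it to O.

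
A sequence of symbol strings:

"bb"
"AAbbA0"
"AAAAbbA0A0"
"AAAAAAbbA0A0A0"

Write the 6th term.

AAAAAAAAAAbbA0A0A0A0A0

Every step adds AA to the front and A0 to the end of the previous string.
From AAAAAAbbA0A0A0, 2 further steps: AAAAAAbbA0A0A0 → AAAAAAAAbbA0A0A0A0 → (answer).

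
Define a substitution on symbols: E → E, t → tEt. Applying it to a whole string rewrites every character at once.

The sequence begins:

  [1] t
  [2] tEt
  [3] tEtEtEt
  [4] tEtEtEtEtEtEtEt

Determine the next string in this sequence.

tEtEtEtEtEtEtEtEtEtEtEtEtEtEtEt

φ(tEtEtEtEtEtEtEt) expands symbol-by-symbol to tEt E tEt E tEt E tEt E tEt E tEt E tEt E tEt; joining the 15 pieces gives the next term.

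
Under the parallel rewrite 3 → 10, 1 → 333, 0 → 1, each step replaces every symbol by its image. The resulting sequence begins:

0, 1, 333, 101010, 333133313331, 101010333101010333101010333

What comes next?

333133313331101010333133313331101010333133313331101010

Applying the rule to each of the 27 symbols of 101010333101010333101010333 gives the pieces 333 1 333 1 333 1 10 10 10 333 1 333 1 333 1 10 10 10 333 1 333 1 333 1 10 10 10, which concatenate to the answer.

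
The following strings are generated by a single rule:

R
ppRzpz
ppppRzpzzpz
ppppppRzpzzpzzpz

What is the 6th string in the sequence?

ppppppppppRzpzzpzzpzzpzzpz

Every step adds pp to the front and zpz to the end of the previous string.
From ppppppRzpzzpzzpz, 2 further steps: ppppppRzpzzpzzpz → ppppppppRzpzzpzzpzzpz → (answer).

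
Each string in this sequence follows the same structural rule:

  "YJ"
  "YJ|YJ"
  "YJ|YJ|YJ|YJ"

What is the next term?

YJ|YJ|YJ|YJ|YJ|YJ|YJ|YJ

Every step duplicates the string with '|' between the halves.
One more doubling of YJ|YJ|YJ|YJ gives the answer.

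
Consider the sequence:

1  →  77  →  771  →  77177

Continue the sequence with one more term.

This is a Fibonacci-style word recurrence s(k) = s(k−1)·s(k−2): e.g. 77·1 = 771.
Continuing: 77177 · 771 gives term 5.

77177771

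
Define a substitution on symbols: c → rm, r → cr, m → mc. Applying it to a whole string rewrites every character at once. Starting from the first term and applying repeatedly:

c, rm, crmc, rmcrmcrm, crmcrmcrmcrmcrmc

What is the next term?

φ(crmcrmcrmcrmcrmc) expands symbol-by-symbol to rm cr mc rm cr mc rm cr mc rm cr mc rm cr mc rm; joining the 16 pieces gives the next term.

rmcrmcrmcrmcrmcrmcrmcrmcrmcrmcrm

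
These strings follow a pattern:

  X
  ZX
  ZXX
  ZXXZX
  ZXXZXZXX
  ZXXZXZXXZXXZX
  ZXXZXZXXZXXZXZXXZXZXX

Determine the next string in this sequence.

ZXXZXZXXZXXZXZXXZXZXXZXXZXZXXZXXZX

Each term (from the third on) is the previous term followed by the one before it: term 3 = ZX·X = ZXX.
Continuing: ZXXZXZXXZXXZXZXXZXZXX · ZXXZXZXXZXXZX gives term 8.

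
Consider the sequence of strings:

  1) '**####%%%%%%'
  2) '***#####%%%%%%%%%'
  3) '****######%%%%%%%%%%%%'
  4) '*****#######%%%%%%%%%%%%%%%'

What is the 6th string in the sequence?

Term n consists of n *'s, followed by n+2 #'s, followed by 3n %'s, where the shown terms are n = 2, 3, 4, 5.
At n = 7 the blocks have lengths 7, 9, 21.

*******#########%%%%%%%%%%%%%%%%%%%%%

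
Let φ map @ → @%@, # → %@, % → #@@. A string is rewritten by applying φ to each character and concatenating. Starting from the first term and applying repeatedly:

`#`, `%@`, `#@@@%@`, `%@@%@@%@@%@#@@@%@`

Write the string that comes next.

Rewriting the 17 symbols of %@@%@@%@@%@#@@@%@ one by one yields #@@ @%@ @%@ #@@ @%@ @%@ #@@ @%@ @%@ #@@ @%@ %@ @%@ @%@ @%@ #@@ @%@; concatenated:

#@@@%@@%@#@@@%@@%@#@@@%@@%@#@@@%@%@@%@@%@@%@#@@@%@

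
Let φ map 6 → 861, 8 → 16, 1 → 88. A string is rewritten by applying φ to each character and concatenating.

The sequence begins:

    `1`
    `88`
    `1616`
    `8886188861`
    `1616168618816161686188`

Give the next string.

Rewriting the 22 symbols of 1616168618816161686188 one by one yields 88 861 88 861 88 861 16 861 88 16 16 88 861 88 861 88 861 16 861 88 16 16; concatenated:

8886188861888611686188161688861888618886116861881616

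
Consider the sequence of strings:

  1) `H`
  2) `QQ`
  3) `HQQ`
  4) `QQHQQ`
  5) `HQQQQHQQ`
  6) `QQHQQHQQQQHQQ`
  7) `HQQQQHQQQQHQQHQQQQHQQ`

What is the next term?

QQHQQHQQQQHQQHQQQQHQQQQHQQHQQQQHQQ

Each term (from the third on) is the two preceding terms concatenated in order: term 3 = H·QQ = HQQ.
Continuing: QQHQQHQQQQHQQ · HQQQQHQQQQHQQHQQQQHQQ gives term 8.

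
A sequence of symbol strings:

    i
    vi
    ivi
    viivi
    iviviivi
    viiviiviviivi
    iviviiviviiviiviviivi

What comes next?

viiviiviviiviiviviiviviiviiviviivi

From term 3 onward, concatenate the second-to-last term with the last: i·vi = ivi, vi·ivi = viivi, …
So term 8 is viiviiviviivi·iviviiviviiviiviviivi.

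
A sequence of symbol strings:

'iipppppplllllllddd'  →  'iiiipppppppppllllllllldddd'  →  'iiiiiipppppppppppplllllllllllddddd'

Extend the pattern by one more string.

Term n consists of 2n-2 i's, followed by 3n p's, followed by 2n+3 l's, followed by n+1 d's, where the shown terms are n = 2, 3, 4.
For the next term, n = 5, so the run lengths are 8, 15, 13, 6.

iiiiiiiipppppppppppppppllllllllllllldddddd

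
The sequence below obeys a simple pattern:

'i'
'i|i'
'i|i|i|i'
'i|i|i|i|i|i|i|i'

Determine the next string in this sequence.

Each string is two copies of the previous one joined by '|'.
So the next term is two copies of i|i|i|i|i|i|i|i with '|' between the halves.

i|i|i|i|i|i|i|i|i|i|i|i|i|i|i|i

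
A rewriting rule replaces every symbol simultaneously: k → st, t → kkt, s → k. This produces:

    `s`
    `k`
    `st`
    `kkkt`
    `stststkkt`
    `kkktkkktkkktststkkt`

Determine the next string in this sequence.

Replace each of the 19 characters of kkktkkktkkktststkkt in place — st st st kkt st st st kkt st st st kkt k kkt k kkt st st kkt — and concatenate.

stststkktstststkktstststkktkkktkkktststkkt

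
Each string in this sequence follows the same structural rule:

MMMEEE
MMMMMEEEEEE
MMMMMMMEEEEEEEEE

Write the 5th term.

Term n consists of 2n+1 M's, followed by 3n E's (n = 1, 2, …).
For term 5, n = 5, so the run lengths are 11, 15.

MMMMMMMMMMMEEEEEEEEEEEEEEE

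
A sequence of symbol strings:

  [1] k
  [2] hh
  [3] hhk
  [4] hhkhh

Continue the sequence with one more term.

Each term (from the third on) is the previous term followed by the one before it: term 3 = hh·k = hhk.
The next term joins hhkhh and hhk.

hhkhhhhk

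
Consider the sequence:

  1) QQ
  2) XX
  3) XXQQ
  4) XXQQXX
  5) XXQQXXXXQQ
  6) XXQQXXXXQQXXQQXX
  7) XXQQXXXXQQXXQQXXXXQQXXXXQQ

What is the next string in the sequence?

XXQQXXXXQQXXQQXXXXQQXXXXQQXXQQXXXXQQXXQQXX

Each term (from the third on) is the previous term followed by the one before it: term 3 = XX·QQ = XXQQ.
The next term joins XXQQXXXXQQXXQQXXXXQQXXXXQQ and XXQQXXXXQQXXQQXX.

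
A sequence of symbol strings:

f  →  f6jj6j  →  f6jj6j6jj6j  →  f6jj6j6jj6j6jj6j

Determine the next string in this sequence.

The strings grow by a fixed suffix 6jj6j each time.
Applying this once more to f6jj6j6jj6j6jj6j:

f6jj6j6jj6j6jj6j6jj6j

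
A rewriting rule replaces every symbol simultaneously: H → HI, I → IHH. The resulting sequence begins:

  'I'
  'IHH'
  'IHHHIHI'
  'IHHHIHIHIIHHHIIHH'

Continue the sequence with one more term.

Rewriting the 17 symbols of IHHHIHIHIIHHHIIHH one by one yields IHH HI HI HI IHH HI IHH HI IHH IHH HI HI HI IHH IHH HI HI; concatenated:

IHHHIHIHIIHHHIIHHHIIHHIHHHIHIHIIHHIHHHIHI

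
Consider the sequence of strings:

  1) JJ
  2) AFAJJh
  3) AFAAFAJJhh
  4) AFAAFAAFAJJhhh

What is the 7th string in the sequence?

AFAAFAAFAAFAAFAAFAJJhhhhhh

Each term wraps the previous one in AFA on the left and h on the right.
From AFAAFAAFAJJhhh, 3 further steps: AFAAFAAFAJJhhh → AFAAFAAFAAFAJJhhhh → AFAAFAAFAAFAAFAJJhhhhh → (answer).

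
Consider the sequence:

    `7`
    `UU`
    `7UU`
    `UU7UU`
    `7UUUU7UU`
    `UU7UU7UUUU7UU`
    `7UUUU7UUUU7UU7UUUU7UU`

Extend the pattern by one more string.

UU7UU7UUUU7UU7UUUU7UUUU7UU7UUUU7UU

This is a Fibonacci-style word recurrence s(k) = s(k−2)·s(k−1): e.g. 7·UU = 7UU.
Continuing: UU7UU7UUUU7UU · 7UUUU7UUUU7UU7UUUU7UU gives term 8.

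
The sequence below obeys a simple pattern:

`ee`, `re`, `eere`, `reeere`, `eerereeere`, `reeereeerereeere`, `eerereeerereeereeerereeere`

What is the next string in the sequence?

From term 3 onward, concatenate the second-to-last term with the last: ee·re = eere, re·eere = reeere, …
So term 8 is reeereeerereeere·eerereeerereeereeerereeere.

reeereeerereeereeerereeerereeereeerereeere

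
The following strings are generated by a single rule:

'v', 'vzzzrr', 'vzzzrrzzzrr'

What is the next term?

The strings grow by a fixed suffix zzzrr each time.
Applying this once more to vzzzrrzzzrr:

vzzzrrzzzrrzzzrr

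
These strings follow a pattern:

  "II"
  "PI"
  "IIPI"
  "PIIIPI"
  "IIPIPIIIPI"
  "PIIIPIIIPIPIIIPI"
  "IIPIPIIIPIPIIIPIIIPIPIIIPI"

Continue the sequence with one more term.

Each term (from the third on) is the two preceding terms concatenated in order: term 3 = II·PI = IIPI.
So term 8 is PIIIPIIIPIPIIIPI·IIPIPIIIPIPIIIPIIIPIPIIIPI.

PIIIPIIIPIPIIIPIIIPIPIIIPIPIIIPIIIPIPIIIPI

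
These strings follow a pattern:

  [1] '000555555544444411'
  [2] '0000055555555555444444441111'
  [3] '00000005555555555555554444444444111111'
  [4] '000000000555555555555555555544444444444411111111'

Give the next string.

The n-th term is 2n-1 0's then 4n-1 5's then 2n+2 4's then 2n-2 1's, where the shown terms are n = 2, 3, 4, 5.
Setting n = 6 gives 11, 23, 14, 10 characters in each block.

0000000000055555555555555555555555444444444444441111111111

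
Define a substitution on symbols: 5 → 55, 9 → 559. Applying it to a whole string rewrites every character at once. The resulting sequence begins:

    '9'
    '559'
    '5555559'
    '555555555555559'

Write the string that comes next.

5555555555555555555555555555559

Replace each of the 15 characters of 555555555555559 in place — 55 55 55 55 55 55 55 55 55 55 55 55 55 55 559 — and concatenate.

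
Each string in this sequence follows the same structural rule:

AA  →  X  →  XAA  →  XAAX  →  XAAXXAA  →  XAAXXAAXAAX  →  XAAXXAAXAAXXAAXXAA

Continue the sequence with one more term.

From term 3 onward, concatenate the last term with the second-to-last: X·AA = XAA, XAA·X = XAAX, …
So term 8 is XAAXXAAXAAXXAAXXAA·XAAXXAAXAAX.

XAAXXAAXAAXXAAXXAAXAAXXAAXAAX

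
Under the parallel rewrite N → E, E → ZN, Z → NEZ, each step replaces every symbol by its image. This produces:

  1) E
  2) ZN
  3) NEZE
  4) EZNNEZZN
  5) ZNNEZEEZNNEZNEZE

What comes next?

Replace each of the 16 characters of ZNNEZEEZNNEZNEZE in place — NEZ E E ZN NEZ ZN ZN NEZ E E ZN NEZ E ZN NEZ ZN — and concatenate.

NEZEEZNNEZZNZNNEZEEZNNEZEZNNEZZN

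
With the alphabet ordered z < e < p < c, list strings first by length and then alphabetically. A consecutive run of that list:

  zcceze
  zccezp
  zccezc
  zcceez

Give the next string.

Treat zcceez as a base-4 numeral over the given alphabet and add one, carrying through any trailing c's.

zcceee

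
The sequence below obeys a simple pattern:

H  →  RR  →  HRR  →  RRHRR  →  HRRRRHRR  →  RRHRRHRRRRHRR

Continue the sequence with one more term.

From term 3 onward, concatenate the second-to-last term with the last: H·RR = HRR, RR·HRR = RRHRR, …
So term 7 is HRRRRHRR·RRHRRHRRRRHRR.

HRRRRHRRRRHRRHRRRRHRR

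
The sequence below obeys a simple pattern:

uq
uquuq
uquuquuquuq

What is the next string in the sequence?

Each string is two copies of the previous one joined by 'u'.
Doubling uquuquuquuq with 'u' between the halves:

uquuquuquuquuquuquuquuq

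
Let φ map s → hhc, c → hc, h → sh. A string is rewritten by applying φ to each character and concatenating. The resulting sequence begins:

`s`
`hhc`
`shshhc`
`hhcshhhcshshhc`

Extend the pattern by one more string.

Rewriting the 14 symbols of hhcshhhcshshhc one by one yields sh sh hc hhc sh sh sh hc hhc sh hhc sh sh hc; concatenated:

shshhchhcshshshhchhcshhhcshshhc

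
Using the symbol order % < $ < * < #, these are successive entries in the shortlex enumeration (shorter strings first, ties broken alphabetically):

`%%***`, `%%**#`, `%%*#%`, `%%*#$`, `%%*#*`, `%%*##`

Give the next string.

%%#%%

Find the rightmost character of %%*## below #, bump it to the next letter, and reset everything to its right to %.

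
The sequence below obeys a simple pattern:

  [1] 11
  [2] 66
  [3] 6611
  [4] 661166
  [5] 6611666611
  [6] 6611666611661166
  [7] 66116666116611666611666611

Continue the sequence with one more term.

661166661166116666116666116611666611661166

From term 3 onward, concatenate the last term with the second-to-last: 66·11 = 6611, 6611·66 = 661166, …
The next term joins 66116666116611666611666611 and 6611666611661166.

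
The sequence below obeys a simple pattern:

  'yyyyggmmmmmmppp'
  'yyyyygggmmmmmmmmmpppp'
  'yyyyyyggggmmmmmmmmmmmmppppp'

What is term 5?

yyyyyyyyggggggmmmmmmmmmmmmmmmmmmppppppp

The n-th term is n+2 y's then n g's then 3n m's then n+1 p's, where the shown terms are n = 2, 3, 4.
At n = 6 the blocks have lengths 8, 6, 18, 7.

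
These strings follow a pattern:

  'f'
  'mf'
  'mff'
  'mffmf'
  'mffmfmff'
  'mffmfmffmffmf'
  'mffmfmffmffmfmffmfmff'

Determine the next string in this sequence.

This is a Fibonacci-style word recurrence s(k) = s(k−1)·s(k−2): e.g. mf·f = mff.
Continuing: mffmfmffmffmfmffmfmff · mffmfmffmffmf gives term 8.

mffmfmffmffmfmffmfmffmffmfmffmffmf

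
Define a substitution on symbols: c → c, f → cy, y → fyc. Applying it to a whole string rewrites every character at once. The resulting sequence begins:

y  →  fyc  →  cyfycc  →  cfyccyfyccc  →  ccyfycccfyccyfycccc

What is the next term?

Rewriting the 19 symbols of ccyfycccfyccyfycccc one by one yields c c fyc cy fyc c c c cy fyc c c fyc cy fyc c c c c; concatenated:

ccfyccyfycccccyfycccfyccyfyccccc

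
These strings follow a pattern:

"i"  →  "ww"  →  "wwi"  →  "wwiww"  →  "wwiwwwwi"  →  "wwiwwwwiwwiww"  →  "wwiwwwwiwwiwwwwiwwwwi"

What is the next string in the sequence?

wwiwwwwiwwiwwwwiwwwwiwwiwwwwiwwiww

Each term (from the third on) is the previous term followed by the one before it: term 3 = ww·i = wwi.
Continuing: wwiwwwwiwwiwwwwiwwwwi · wwiwwwwiwwiww gives term 8.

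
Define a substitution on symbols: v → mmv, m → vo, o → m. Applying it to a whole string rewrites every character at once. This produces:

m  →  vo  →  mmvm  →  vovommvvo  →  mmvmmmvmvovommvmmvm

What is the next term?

Replace each of the 19 characters of mmvmmmvmvovommvmmvm in place — vo vo mmv vo vo vo mmv vo mmv m mmv m vo vo mmv vo vo mmv vo — and concatenate.

vovommvvovovommvvommvmmmvmvovommvvovommvvo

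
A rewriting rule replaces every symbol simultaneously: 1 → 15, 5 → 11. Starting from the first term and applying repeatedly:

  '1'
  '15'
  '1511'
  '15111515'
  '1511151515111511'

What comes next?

Rewriting the 16 symbols of 1511151515111511 one by one yields 15 11 15 15 15 11 15 11 15 11 15 15 15 11 15 15; concatenated:

15111515151115111511151515111515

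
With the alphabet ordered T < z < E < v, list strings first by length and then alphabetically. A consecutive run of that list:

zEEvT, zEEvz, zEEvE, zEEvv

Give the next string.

zEvTT

The successor of zEEvv increments the rightmost position that isn't already v and resets every position after it to T.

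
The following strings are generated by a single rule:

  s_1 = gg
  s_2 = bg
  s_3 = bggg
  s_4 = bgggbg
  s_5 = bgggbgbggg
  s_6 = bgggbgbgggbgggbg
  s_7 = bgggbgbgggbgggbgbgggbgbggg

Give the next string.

From term 3 onward, concatenate the last term with the second-to-last: bg·gg = bggg, bggg·bg = bgggbg, …
So term 8 is bgggbgbgggbgggbgbgggbgbggg·bgggbgbgggbgggbg.

bgggbgbgggbgggbgbgggbgbgggbgggbgbgggbgggbg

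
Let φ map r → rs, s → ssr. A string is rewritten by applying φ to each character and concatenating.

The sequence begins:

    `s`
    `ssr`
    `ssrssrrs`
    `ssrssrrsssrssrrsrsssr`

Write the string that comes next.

Rewriting the 21 symbols of ssrssrrsssrssrrsrsssr one by one yields ssr ssr rs ssr ssr rs rs ssr ssr ssr rs ssr ssr rs rs ssr rs ssr ssr ssr rs; concatenated:

ssrssrrsssrssrrsrsssrssrssrrsssrssrrsrsssrrsssrssrssrrs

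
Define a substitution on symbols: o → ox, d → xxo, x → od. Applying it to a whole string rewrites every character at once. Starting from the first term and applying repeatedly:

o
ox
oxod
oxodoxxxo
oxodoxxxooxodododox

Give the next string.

Rewriting the 19 symbols of oxodoxxxooxodododox one by one yields ox od ox xxo ox od od od ox ox od ox xxo ox xxo ox xxo ox od; concatenated:

oxodoxxxooxodododoxoxodoxxxooxxxooxxxooxod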